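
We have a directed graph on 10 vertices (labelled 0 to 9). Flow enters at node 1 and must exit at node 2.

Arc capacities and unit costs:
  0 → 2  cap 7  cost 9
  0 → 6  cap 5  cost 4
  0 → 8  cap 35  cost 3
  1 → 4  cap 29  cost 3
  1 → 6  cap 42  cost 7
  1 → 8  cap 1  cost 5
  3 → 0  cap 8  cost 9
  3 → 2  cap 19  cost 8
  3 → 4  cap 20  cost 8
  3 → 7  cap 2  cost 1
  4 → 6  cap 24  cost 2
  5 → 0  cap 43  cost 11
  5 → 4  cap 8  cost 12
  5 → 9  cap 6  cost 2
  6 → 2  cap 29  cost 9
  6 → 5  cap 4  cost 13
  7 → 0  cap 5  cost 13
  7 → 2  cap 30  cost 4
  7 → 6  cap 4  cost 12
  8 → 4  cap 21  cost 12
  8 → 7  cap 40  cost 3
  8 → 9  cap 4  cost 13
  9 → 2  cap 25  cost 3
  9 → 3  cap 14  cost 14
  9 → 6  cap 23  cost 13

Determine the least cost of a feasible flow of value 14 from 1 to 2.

shortest-cost path #1: 1→8→7→2 push 1 @ unit cost 12 (adds 12)
shortest-cost path #2: 1→4→6→2 push 13 @ unit cost 14 (adds 182)
total cost = 194

Minimum cost for 14 units: 194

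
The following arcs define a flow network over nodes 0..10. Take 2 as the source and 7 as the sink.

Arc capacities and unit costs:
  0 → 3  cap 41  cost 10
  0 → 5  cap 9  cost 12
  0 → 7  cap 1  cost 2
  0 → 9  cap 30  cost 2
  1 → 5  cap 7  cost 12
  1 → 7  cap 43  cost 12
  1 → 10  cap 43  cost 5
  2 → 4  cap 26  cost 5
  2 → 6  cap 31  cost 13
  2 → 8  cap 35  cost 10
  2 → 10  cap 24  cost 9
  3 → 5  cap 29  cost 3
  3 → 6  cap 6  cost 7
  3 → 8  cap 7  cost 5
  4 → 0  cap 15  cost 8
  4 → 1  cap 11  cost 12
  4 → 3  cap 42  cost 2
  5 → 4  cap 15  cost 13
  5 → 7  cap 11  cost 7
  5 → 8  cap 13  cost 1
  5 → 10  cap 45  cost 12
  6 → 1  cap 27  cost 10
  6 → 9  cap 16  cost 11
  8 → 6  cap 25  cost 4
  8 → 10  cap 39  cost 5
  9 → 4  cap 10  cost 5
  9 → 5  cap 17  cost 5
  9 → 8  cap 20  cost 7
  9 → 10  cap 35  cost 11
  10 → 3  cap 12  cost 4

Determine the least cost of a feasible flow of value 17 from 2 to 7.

shortest-cost path #1: 2→4→0→7 push 1 @ unit cost 15 (adds 15)
shortest-cost path #2: 2→4→3→5→7 push 11 @ unit cost 17 (adds 187)
shortest-cost path #3: 2→4→1→7 push 5 @ unit cost 29 (adds 145)
total cost = 347

Minimum cost for 17 units: 347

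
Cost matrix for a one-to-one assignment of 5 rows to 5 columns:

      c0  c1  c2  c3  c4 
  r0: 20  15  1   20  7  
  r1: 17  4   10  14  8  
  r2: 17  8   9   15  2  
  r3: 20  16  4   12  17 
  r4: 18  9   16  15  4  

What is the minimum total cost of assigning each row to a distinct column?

optimal assignment: row0→col2 (cost 1), row1→col1 (cost 4), row2→col4 (cost 2), row3→col3 (cost 12), row4→col0 (cost 18)
total = 1 + 4 + 2 + 12 + 18 = 37

Minimum assignment cost: 37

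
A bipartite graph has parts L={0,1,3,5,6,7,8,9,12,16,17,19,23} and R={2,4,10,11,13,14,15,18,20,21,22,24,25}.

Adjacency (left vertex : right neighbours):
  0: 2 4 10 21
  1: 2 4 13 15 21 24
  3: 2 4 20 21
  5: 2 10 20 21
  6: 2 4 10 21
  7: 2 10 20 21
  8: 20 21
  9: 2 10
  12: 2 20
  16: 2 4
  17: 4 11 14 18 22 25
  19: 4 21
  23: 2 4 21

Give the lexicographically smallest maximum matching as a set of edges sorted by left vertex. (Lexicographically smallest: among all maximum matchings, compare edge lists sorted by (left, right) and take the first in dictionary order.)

|M| = 7 (so the lex-smallest maximum matching has 7 edges)
process left vertices in ascending order; for each, take the smallest-labelled available neighbour that still permits 7 edges overall, or leave it unmatched if none does
lex-smallest matching: {0-2, 1-13, 3-4, 5-10, 6-21, 7-20, 17-11}

Lex-smallest maximum matching: {(0,2), (1,13), (3,4), (5,10), (6,21), (7,20), (17,11)}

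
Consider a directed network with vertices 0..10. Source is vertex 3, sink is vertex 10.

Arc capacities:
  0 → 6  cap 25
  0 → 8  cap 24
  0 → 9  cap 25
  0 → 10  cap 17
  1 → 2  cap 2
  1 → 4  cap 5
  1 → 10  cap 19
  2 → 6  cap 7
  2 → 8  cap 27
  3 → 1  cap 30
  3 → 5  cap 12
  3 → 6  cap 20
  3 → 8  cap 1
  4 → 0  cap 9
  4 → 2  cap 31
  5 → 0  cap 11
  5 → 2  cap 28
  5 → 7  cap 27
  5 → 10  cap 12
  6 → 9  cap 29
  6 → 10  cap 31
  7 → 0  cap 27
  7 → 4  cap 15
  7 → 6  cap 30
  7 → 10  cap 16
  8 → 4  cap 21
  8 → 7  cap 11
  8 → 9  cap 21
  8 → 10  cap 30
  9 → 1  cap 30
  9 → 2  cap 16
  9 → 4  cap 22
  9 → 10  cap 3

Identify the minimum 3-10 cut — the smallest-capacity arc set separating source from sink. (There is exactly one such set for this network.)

augment #1: 3→1→10 push 19
augment #2: 3→5→10 push 12
augment #3: 3→6→10 push 20
augment #4: 3→8→10 push 1
augment #5: 3→1→2→6→10 push 2
augment #6: 3→1→4→0→10 push 5
max flow = 59; residual-reachable set from 3 gives S-side
cut edges (S→T): {(1,2), (1,4), (1,10), (3,5), (3,6), (3,8)} total cap 59

Min-cut arcs: {(1,2), (1,4), (1,10), (3,5), (3,6), (3,8)} (total capacity 59)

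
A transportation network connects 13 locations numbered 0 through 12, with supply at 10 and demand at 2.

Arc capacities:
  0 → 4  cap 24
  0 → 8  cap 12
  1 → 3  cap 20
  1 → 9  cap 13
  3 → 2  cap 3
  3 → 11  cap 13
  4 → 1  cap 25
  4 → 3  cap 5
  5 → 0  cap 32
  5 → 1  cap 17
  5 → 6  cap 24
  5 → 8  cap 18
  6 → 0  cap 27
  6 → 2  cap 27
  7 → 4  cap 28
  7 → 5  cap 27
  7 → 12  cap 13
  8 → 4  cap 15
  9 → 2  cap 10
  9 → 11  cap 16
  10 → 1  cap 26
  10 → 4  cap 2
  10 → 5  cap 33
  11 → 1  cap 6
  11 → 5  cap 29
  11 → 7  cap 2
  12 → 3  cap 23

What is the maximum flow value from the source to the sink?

Maximum flow value: 37

augment #1: 10→1→3→2 bottleneck 3, total now 3
augment #2: 10→1→9→2 bottleneck 10, total now 13
augment #3: 10→5→6→2 bottleneck 24, total now 37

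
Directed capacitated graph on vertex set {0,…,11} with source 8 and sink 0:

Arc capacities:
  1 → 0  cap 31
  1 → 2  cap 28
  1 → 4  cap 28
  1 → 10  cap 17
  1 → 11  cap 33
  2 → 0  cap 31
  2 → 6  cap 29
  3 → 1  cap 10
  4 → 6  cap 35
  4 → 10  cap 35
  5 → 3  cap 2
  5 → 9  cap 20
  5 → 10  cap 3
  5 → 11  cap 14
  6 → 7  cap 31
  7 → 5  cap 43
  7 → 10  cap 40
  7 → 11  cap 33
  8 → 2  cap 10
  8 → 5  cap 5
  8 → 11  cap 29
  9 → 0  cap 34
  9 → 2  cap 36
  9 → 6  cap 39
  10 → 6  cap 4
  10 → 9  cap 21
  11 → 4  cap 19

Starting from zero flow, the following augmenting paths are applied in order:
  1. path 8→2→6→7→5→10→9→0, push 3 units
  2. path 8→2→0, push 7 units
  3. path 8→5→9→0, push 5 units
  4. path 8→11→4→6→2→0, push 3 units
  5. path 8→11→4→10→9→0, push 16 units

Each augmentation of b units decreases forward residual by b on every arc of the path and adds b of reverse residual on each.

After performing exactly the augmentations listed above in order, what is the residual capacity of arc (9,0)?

after path 1 (8→2→6→7→5→10→9→0, push 3): res(9,0)=31
after path 2 (8→2→0, push 7): res(9,0)=31
after path 3 (8→5→9→0, push 5): res(9,0)=26
after path 4 (8→11→4→6→2→0, push 3): res(9,0)=26
after path 5 (8→11→4→10→9→0, push 16): res(9,0)=10

Residual capacity of (9,0): 10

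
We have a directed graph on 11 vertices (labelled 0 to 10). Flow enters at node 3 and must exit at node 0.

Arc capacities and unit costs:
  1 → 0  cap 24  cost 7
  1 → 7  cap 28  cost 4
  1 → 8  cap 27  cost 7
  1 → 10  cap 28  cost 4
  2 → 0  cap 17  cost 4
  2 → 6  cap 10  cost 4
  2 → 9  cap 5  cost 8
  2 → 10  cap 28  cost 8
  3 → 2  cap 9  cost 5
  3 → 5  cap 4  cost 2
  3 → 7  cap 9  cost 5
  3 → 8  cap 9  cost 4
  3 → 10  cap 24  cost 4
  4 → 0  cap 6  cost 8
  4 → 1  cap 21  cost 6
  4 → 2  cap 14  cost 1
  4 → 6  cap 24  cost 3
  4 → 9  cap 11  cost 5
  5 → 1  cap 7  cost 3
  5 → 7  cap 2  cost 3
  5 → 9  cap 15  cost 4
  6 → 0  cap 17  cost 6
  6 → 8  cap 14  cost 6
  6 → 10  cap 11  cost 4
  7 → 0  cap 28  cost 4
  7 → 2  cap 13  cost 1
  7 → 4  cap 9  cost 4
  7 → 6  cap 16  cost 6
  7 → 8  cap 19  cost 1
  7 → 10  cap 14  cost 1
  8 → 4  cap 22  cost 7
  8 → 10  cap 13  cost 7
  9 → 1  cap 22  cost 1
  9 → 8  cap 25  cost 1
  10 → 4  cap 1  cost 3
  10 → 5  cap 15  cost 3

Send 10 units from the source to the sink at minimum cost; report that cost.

shortest-cost path #1: 3→7→0 push 9 @ unit cost 9 (adds 81)
shortest-cost path #2: 3→5→7→0 push 1 @ unit cost 9 (adds 9)
total cost = 90

Minimum cost for 10 units: 90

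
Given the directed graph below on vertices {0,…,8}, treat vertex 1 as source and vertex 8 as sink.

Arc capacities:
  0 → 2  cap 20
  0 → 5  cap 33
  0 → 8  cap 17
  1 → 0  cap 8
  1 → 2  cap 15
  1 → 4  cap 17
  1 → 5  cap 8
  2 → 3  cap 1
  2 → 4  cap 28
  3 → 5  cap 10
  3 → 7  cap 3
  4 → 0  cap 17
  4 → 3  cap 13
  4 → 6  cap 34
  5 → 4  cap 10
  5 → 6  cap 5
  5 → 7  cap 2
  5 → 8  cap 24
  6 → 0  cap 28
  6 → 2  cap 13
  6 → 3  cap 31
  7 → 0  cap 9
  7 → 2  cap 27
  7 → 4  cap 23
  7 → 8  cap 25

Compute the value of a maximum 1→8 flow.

Maximum flow value: 46

augment #1: 1→0→8 bottleneck 8, total now 8
augment #2: 1→5→8 bottleneck 8, total now 16
augment #3: 1→4→0→8 bottleneck 9, total now 25
augment #4: 1→2→3→5→8 bottleneck 1, total now 26
augment #5: 1→4→0→5→8 bottleneck 8, total now 34
augment #6: 1→2→4→3→5→8 bottleneck 7, total now 41
augment #7: 1→2→4→3→7→8 bottleneck 3, total now 44
augment #8: 1→2→4→3→5→7→8 bottleneck 2, total now 46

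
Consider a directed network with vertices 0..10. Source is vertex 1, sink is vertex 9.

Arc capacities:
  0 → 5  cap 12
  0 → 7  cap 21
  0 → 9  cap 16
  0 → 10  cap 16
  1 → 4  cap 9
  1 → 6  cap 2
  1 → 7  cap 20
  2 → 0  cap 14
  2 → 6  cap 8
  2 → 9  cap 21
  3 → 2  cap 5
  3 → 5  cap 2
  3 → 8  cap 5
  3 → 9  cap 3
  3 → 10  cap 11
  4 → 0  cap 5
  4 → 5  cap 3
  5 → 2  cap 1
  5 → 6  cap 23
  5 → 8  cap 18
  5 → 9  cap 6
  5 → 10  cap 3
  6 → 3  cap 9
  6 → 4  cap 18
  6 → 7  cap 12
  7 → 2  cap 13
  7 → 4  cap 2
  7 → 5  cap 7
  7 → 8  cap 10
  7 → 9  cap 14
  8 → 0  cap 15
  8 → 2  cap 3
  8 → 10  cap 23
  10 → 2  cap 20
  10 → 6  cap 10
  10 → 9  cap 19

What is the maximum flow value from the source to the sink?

augment #1: 1→7→9 bottleneck 14, total now 14
augment #2: 1→4→0→9 bottleneck 5, total now 19
augment #3: 1→4→5→9 bottleneck 3, total now 22
augment #4: 1→6→3→9 bottleneck 2, total now 24
augment #5: 1→7→2→9 bottleneck 6, total now 30

Maximum flow value: 30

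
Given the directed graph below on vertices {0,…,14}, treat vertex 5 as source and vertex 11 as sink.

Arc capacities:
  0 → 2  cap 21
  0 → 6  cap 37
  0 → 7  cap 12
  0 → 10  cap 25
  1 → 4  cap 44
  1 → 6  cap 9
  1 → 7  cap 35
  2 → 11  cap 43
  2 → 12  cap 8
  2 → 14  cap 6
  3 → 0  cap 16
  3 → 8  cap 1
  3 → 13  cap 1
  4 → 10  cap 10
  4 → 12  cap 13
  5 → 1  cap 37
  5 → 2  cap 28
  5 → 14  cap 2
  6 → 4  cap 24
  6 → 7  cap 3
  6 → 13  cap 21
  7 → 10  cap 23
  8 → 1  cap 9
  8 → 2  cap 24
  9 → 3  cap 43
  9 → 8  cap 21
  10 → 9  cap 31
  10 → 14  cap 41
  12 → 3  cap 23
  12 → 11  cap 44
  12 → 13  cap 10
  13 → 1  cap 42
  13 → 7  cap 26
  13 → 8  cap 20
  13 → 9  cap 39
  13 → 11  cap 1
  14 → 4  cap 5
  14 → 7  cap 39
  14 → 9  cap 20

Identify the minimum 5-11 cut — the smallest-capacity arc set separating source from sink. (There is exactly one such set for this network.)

augment #1: 5→2→11 push 28
augment #2: 5→1→4→12→11 push 13
augment #3: 5→1→6→13→11 push 1
augment #4: 5→14→9→8→2→11 push 2
augment #5: 5→1→6→13→8→2→11 push 8
augment #6: 5→1→4→10→9→8→2→11 push 5
augment #7: 5→1→4→10→9→8→2→12→11 push 5
augment #8: 5→1→7→10→9→8→2→12→11 push 3
max flow = 65; residual-reachable set from 5 gives S-side
cut edges (S→T): {(2,11), (2,12), (4,12), (13,11)} total cap 65

Min-cut arcs: {(2,11), (2,12), (4,12), (13,11)} (total capacity 65)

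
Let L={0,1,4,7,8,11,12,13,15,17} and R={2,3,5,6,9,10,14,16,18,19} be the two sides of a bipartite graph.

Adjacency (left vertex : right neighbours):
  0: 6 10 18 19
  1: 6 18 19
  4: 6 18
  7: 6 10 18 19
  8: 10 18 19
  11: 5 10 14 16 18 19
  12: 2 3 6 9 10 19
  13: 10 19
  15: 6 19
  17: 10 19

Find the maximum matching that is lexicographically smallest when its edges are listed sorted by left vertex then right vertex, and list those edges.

|M| = 6 (so the lex-smallest maximum matching has 6 edges)
process left vertices in ascending order; for each, take the smallest-labelled available neighbour that still permits 6 edges overall, or leave it unmatched if none does
lex-smallest matching: {0-6, 1-18, 7-10, 8-19, 11-5, 12-2}

Lex-smallest maximum matching: {(0,6), (1,18), (7,10), (8,19), (11,5), (12,2)}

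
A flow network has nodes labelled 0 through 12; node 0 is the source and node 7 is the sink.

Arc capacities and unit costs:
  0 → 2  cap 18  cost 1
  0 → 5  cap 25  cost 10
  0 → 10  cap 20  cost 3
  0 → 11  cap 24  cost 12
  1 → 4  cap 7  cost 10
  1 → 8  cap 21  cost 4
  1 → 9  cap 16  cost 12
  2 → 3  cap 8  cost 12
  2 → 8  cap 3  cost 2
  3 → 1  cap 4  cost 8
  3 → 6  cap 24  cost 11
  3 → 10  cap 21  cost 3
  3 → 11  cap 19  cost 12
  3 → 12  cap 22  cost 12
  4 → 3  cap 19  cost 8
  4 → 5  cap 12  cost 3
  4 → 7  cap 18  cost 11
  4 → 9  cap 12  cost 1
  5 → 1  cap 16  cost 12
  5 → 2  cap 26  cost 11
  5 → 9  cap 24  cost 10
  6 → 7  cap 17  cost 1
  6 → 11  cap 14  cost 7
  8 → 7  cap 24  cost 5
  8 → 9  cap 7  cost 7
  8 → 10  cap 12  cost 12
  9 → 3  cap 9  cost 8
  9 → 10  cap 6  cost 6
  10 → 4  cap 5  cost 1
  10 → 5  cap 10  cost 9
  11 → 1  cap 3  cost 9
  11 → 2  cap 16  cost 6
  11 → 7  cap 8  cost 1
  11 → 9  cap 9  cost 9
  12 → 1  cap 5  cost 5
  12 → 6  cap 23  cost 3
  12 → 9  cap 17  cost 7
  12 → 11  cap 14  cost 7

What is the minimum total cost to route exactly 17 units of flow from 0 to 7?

shortest-cost path #1: 0→2→8→7 push 3 @ unit cost 8 (adds 24)
shortest-cost path #2: 0→11→7 push 8 @ unit cost 13 (adds 104)
shortest-cost path #3: 0→10→4→7 push 5 @ unit cost 15 (adds 75)
shortest-cost path #4: 0→2→3→6→7 push 1 @ unit cost 25 (adds 25)
total cost = 228

Minimum cost for 17 units: 228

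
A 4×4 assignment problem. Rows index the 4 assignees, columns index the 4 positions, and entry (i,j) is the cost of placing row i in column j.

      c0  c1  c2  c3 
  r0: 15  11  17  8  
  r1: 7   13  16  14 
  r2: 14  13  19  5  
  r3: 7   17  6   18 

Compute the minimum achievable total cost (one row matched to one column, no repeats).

optimal assignment: row0→col1 (cost 11), row1→col0 (cost 7), row2→col3 (cost 5), row3→col2 (cost 6)
total = 11 + 7 + 5 + 6 = 29

Minimum assignment cost: 29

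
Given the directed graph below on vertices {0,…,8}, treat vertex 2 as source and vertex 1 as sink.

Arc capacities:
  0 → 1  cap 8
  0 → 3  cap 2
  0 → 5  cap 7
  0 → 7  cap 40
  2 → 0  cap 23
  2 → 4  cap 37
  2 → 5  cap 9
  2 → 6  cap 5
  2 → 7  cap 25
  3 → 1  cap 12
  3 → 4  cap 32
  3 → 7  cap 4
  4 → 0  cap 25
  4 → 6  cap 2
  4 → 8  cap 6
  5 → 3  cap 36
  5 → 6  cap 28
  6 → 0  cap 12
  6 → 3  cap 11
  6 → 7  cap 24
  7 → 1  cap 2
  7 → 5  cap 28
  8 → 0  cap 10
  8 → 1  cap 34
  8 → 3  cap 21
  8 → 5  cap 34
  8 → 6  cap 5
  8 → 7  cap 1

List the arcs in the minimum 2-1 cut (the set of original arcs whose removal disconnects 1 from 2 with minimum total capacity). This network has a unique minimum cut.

Min-cut arcs: {(0,1), (3,1), (4,8), (7,1)} (total capacity 28)

augment #1: 2→0→1 push 8
augment #2: 2→7→1 push 2
augment #3: 2→0→3→1 push 2
augment #4: 2→4→8→1 push 6
augment #5: 2→5→3→1 push 9
augment #6: 2→6→3→1 push 1
max flow = 28; residual-reachable set from 2 gives S-side
cut edges (S→T): {(0,1), (3,1), (4,8), (7,1)} total cap 28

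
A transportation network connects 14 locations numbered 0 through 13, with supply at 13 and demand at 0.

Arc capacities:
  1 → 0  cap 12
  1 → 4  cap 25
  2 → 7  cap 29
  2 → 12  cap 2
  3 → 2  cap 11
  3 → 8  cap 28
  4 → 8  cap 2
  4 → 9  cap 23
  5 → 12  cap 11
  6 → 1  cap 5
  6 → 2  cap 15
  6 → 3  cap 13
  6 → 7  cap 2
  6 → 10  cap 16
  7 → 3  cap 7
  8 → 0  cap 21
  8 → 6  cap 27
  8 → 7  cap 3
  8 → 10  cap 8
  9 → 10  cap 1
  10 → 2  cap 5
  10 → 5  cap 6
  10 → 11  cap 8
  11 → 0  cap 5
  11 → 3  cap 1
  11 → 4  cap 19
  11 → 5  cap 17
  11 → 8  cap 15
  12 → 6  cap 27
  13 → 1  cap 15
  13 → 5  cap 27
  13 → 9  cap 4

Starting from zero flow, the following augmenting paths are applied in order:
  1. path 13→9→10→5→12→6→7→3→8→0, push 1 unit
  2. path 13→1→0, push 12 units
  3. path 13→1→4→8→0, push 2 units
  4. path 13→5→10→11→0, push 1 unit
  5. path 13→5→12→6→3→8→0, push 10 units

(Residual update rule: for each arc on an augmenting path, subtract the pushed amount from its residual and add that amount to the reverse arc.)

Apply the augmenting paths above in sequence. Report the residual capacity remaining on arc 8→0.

Residual capacity of (8,0): 8

after path 1 (13→9→10→5→12→6→7→3→8→0, push 1): res(8,0)=20
after path 2 (13→1→0, push 12): res(8,0)=20
after path 3 (13→1→4→8→0, push 2): res(8,0)=18
after path 4 (13→5→10→11→0, push 1): res(8,0)=18
after path 5 (13→5→12→6→3→8→0, push 10): res(8,0)=8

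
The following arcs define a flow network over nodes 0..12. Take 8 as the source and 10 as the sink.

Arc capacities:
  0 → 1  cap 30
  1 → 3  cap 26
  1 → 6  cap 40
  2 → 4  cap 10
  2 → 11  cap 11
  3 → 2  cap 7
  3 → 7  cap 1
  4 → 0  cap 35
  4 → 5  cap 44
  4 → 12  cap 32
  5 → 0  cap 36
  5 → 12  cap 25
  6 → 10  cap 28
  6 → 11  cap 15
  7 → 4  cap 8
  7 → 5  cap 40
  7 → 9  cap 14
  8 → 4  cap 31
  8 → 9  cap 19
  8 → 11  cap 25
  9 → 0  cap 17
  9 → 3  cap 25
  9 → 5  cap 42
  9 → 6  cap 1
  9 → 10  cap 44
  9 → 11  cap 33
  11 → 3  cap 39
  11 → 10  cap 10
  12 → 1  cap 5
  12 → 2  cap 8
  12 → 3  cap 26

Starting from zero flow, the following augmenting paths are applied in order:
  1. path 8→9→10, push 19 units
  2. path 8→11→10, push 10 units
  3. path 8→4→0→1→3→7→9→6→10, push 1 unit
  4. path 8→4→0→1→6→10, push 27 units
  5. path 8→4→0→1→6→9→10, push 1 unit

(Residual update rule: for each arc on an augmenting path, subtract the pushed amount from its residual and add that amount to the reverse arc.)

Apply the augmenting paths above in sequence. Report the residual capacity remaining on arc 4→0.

Residual capacity of (4,0): 6

after path 1 (8→9→10, push 19): res(4,0)=35
after path 2 (8→11→10, push 10): res(4,0)=35
after path 3 (8→4→0→1→3→7→9→6→10, push 1): res(4,0)=34
after path 4 (8→4→0→1→6→10, push 27): res(4,0)=7
after path 5 (8→4→0→1→6→9→10, push 1): res(4,0)=6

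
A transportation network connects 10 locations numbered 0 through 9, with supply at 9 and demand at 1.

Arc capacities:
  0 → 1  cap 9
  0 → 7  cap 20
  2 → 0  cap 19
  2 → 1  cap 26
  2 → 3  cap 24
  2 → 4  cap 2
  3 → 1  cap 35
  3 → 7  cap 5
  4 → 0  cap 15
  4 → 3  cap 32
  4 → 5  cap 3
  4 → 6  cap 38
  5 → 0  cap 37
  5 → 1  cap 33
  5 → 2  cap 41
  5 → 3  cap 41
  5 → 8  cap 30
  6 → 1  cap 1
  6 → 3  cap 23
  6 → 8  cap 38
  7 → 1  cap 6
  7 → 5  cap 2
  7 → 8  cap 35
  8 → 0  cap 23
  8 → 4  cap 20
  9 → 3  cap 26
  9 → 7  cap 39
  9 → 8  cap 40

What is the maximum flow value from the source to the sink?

Maximum flow value: 56

augment #1: 9→3→1 bottleneck 26, total now 26
augment #2: 9→7→1 bottleneck 6, total now 32
augment #3: 9→7→5→1 bottleneck 2, total now 34
augment #4: 9→8→0→1 bottleneck 9, total now 43
augment #5: 9→8→4→3→1 bottleneck 9, total now 52
augment #6: 9→8→4→5→1 bottleneck 3, total now 55
augment #7: 9→8→4→6→1 bottleneck 1, total now 56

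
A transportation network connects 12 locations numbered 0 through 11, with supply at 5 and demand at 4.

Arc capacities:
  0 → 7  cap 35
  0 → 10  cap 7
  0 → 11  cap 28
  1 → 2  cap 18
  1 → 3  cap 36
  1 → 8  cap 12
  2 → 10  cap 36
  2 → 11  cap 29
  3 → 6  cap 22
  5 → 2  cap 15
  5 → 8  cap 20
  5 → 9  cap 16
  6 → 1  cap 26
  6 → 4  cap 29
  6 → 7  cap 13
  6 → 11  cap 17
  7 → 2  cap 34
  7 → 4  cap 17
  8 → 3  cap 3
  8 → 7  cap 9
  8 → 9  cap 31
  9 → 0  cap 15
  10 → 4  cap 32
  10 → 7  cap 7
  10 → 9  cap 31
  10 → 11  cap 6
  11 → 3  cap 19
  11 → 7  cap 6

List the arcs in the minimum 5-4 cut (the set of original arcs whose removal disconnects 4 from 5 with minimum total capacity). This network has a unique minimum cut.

augment #1: 5→2→10→4 push 15
augment #2: 5→8→7→4 push 9
augment #3: 5→8→3→6→4 push 3
augment #4: 5→9→0→7→4 push 8
augment #5: 5→9→0→10→4 push 7
max flow = 42; residual-reachable set from 5 gives S-side
cut edges (S→T): {(5,2), (8,3), (8,7), (9,0)} total cap 42

Min-cut arcs: {(5,2), (8,3), (8,7), (9,0)} (total capacity 42)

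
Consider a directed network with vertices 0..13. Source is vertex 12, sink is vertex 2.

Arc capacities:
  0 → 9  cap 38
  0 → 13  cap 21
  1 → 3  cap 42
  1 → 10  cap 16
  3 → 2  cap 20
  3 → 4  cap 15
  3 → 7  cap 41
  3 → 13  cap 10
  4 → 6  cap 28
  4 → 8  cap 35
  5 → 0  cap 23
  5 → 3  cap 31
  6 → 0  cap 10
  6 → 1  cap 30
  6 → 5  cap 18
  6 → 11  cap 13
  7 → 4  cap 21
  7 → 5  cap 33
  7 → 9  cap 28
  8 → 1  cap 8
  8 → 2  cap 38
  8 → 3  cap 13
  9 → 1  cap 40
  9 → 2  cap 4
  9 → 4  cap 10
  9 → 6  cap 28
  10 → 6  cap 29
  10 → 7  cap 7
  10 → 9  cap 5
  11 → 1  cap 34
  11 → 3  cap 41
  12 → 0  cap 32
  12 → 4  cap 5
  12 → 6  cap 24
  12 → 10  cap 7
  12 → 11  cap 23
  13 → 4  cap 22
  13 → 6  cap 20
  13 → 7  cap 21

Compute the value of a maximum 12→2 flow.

Maximum flow value: 59

augment #1: 12→0→9→2 bottleneck 4, total now 4
augment #2: 12→4→8→2 bottleneck 5, total now 9
augment #3: 12→11→3→2 bottleneck 20, total now 29
augment #4: 12→0→9→4→8→2 bottleneck 10, total now 39
augment #5: 12→0→13→4→8→2 bottleneck 18, total now 57
augment #6: 12→10→7→4→8→2 bottleneck 2, total now 59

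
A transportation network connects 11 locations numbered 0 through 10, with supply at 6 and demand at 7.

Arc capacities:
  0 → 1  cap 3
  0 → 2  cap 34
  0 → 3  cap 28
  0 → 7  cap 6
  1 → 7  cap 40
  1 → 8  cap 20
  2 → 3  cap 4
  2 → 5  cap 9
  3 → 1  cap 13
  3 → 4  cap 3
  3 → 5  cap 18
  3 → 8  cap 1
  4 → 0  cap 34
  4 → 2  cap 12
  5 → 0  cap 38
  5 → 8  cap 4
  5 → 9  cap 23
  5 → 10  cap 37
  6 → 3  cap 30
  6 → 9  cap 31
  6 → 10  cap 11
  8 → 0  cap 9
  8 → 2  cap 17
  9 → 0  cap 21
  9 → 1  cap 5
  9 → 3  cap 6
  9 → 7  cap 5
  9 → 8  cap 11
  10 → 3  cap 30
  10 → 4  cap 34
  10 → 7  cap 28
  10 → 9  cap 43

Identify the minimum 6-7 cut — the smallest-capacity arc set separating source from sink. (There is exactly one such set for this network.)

augment #1: 6→9→7 push 5
augment #2: 6→10→7 push 11
augment #3: 6→3→1→7 push 13
augment #4: 6→9→0→7 push 6
augment #5: 6→9→1→7 push 5
augment #6: 6→3→5→10→7 push 17
augment #7: 6→9→0→1→7 push 3
max flow = 60; residual-reachable set from 6 gives S-side
cut edges (S→T): {(0,1), (0,7), (3,1), (9,1), (9,7), (10,7)} total cap 60

Min-cut arcs: {(0,1), (0,7), (3,1), (9,1), (9,7), (10,7)} (total capacity 60)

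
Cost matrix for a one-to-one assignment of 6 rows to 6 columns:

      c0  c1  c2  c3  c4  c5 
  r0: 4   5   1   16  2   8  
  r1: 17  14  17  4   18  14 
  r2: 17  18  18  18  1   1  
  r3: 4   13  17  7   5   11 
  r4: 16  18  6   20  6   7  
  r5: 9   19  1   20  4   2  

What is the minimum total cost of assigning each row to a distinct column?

optimal assignment: row0→col1 (cost 5), row1→col3 (cost 4), row2→col5 (cost 1), row3→col0 (cost 4), row4→col4 (cost 6), row5→col2 (cost 1)
total = 5 + 4 + 1 + 4 + 6 + 1 = 21

Minimum assignment cost: 21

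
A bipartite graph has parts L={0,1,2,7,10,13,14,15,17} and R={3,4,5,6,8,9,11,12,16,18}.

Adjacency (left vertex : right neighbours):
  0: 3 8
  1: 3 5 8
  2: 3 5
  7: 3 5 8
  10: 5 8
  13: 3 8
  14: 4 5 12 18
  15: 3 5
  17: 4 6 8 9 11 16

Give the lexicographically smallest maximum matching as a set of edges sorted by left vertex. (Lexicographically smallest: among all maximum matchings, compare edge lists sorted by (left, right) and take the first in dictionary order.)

Lex-smallest maximum matching: {(0,3), (1,5), (7,8), (14,4), (17,6)}

|M| = 5 (so the lex-smallest maximum matching has 5 edges)
process left vertices in ascending order; for each, take the smallest-labelled available neighbour that still permits 5 edges overall, or leave it unmatched if none does
lex-smallest matching: {0-3, 1-5, 7-8, 14-4, 17-6}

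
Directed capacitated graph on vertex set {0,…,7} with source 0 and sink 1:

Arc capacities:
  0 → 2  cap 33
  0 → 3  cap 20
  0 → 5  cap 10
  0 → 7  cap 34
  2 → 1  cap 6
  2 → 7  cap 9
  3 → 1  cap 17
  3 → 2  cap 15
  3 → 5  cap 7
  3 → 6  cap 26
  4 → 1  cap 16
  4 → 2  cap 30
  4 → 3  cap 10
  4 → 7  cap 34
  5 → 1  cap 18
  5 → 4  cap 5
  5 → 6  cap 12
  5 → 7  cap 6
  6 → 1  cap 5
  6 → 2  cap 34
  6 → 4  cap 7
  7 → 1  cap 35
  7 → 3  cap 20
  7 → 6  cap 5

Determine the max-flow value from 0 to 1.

Maximum flow value: 79

augment #1: 0→2→1 bottleneck 6, total now 6
augment #2: 0→3→1 bottleneck 17, total now 23
augment #3: 0→5→1 bottleneck 10, total now 33
augment #4: 0→7→1 bottleneck 34, total now 67
augment #5: 0→2→7→1 bottleneck 1, total now 68
augment #6: 0→3→5→1 bottleneck 3, total now 71
augment #7: 0→2→7→6→1 bottleneck 5, total now 76
augment #8: 0→2→7→3→5→1 bottleneck 3, total now 79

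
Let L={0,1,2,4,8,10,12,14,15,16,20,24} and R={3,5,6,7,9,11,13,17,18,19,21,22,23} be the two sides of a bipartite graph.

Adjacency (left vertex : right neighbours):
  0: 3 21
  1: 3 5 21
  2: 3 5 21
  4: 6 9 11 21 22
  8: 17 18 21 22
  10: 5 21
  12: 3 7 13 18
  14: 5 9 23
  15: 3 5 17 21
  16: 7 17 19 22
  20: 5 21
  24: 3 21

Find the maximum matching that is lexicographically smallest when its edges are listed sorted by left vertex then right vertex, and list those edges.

Lex-smallest maximum matching: {(0,3), (1,5), (2,21), (4,6), (8,18), (12,7), (14,9), (15,17), (16,19)}

|M| = 9 (so the lex-smallest maximum matching has 9 edges)
process left vertices in ascending order; for each, take the smallest-labelled available neighbour that still permits 9 edges overall, or leave it unmatched if none does
lex-smallest matching: {0-3, 1-5, 2-21, 4-6, 8-18, 12-7, 14-9, 15-17, 16-19}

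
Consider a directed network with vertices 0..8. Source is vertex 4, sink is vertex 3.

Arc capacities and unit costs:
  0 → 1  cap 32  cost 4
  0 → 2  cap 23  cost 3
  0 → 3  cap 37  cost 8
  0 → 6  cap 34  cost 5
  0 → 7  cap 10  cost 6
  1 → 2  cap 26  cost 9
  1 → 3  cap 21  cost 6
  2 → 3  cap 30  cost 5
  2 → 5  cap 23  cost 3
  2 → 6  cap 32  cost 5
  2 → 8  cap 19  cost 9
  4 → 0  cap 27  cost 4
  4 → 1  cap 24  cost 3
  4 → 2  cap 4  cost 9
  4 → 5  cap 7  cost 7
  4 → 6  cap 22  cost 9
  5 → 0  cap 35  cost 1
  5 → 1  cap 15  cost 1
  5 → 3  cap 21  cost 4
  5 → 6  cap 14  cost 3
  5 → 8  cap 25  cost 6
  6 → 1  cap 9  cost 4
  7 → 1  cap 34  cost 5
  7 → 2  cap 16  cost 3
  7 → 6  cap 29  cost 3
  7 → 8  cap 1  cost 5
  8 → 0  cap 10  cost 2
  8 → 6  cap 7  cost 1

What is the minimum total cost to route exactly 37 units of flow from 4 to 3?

shortest-cost path #1: 4→1→3 push 21 @ unit cost 9 (adds 189)
shortest-cost path #2: 4→5→3 push 7 @ unit cost 11 (adds 77)
shortest-cost path #3: 4→0→3 push 9 @ unit cost 12 (adds 108)
total cost = 374

Minimum cost for 37 units: 374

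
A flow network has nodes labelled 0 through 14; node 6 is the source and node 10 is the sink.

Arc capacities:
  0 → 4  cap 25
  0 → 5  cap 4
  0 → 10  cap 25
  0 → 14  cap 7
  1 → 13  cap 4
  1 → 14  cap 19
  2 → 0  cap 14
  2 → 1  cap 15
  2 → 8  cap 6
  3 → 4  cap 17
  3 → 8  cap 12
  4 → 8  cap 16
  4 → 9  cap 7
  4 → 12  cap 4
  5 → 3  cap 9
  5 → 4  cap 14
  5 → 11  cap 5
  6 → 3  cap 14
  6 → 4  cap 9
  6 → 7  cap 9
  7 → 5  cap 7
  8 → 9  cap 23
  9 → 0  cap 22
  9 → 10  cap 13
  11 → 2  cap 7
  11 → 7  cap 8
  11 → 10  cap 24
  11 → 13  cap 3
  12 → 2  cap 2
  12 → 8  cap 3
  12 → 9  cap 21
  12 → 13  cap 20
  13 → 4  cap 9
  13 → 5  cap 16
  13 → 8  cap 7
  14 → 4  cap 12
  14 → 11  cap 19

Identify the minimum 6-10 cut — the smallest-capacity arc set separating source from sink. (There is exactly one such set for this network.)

augment #1: 6→4→9→10 push 7
augment #2: 6→3→8→9→10 push 6
augment #3: 6→7→5→11→10 push 5
augment #4: 6→3→8→9→0→10 push 6
augment #5: 6→4→8→9→0→10 push 2
augment #6: 6→3→4→8→9→0→10 push 2
augment #7: 6→7→5→4→8→9→0→10 push 2
max flow = 30; residual-reachable set from 6 gives S-side
cut edges (S→T): {(6,3), (6,4), (7,5)} total cap 30

Min-cut arcs: {(6,3), (6,4), (7,5)} (total capacity 30)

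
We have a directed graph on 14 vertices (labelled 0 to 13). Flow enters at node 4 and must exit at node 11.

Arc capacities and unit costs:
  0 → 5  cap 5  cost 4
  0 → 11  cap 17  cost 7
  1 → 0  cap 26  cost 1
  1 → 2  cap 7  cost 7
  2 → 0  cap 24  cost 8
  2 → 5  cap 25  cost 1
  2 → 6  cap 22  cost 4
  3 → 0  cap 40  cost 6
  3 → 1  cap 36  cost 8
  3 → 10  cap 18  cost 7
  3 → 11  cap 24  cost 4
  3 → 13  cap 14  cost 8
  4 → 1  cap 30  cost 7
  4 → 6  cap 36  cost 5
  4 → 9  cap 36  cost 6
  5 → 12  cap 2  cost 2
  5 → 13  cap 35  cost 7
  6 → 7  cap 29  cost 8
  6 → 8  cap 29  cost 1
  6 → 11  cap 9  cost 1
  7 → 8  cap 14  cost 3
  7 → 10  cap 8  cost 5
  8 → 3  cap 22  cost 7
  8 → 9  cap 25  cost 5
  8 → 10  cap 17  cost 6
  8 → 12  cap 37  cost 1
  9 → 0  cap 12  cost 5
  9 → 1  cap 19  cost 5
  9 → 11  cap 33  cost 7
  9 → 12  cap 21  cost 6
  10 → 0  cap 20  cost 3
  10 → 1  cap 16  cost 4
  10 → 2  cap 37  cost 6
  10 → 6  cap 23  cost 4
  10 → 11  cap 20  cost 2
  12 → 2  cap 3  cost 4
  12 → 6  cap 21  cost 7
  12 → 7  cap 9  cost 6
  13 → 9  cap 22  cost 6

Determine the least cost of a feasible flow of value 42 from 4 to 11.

shortest-cost path #1: 4→6→11 push 9 @ unit cost 6 (adds 54)
shortest-cost path #2: 4→9→11 push 33 @ unit cost 13 (adds 429)
total cost = 483

Minimum cost for 42 units: 483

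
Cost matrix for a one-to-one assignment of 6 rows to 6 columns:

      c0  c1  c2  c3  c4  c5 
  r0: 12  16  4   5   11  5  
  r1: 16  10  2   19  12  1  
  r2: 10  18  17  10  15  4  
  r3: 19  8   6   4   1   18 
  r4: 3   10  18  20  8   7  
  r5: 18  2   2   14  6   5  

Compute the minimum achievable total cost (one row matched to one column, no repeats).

optimal assignment: row0→col3 (cost 5), row1→col2 (cost 2), row2→col5 (cost 4), row3→col4 (cost 1), row4→col0 (cost 3), row5→col1 (cost 2)
total = 5 + 2 + 4 + 1 + 3 + 2 = 17

Minimum assignment cost: 17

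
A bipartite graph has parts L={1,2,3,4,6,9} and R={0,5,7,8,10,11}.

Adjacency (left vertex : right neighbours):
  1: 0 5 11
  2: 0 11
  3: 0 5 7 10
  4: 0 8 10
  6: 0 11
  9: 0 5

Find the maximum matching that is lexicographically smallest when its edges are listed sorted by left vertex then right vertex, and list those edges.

Lex-smallest maximum matching: {(1,0), (2,11), (3,7), (4,8), (9,5)}

|M| = 5 (so the lex-smallest maximum matching has 5 edges)
process left vertices in ascending order; for each, take the smallest-labelled available neighbour that still permits 5 edges overall, or leave it unmatched if none does
lex-smallest matching: {1-0, 2-11, 3-7, 4-8, 9-5}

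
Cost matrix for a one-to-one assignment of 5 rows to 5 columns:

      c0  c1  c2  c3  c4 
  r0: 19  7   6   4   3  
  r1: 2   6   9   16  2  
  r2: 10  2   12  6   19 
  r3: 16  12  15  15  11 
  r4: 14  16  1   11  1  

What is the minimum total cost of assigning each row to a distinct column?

Minimum assignment cost: 20

optimal assignment: row0→col3 (cost 4), row1→col0 (cost 2), row2→col1 (cost 2), row3→col4 (cost 11), row4→col2 (cost 1)
total = 4 + 2 + 2 + 11 + 1 = 20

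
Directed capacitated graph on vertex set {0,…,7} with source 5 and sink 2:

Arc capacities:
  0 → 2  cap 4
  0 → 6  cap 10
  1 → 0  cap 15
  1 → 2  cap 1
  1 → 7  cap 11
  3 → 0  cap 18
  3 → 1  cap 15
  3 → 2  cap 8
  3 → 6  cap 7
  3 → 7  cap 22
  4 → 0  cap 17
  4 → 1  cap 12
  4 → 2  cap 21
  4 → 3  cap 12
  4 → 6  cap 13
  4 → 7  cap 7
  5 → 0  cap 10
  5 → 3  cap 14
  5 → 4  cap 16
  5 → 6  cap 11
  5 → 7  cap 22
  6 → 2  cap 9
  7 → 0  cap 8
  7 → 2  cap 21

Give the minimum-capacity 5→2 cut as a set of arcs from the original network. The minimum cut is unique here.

Min-cut arcs: {(0,2), (1,2), (3,2), (5,4), (6,2), (7,2)} (total capacity 59)

augment #1: 5→0→2 push 4
augment #2: 5→3→2 push 8
augment #3: 5→4→2 push 16
augment #4: 5→6→2 push 9
augment #5: 5→7→2 push 21
augment #6: 5→3→1→2 push 1
max flow = 59; residual-reachable set from 5 gives S-side
cut edges (S→T): {(0,2), (1,2), (3,2), (5,4), (6,2), (7,2)} total cap 59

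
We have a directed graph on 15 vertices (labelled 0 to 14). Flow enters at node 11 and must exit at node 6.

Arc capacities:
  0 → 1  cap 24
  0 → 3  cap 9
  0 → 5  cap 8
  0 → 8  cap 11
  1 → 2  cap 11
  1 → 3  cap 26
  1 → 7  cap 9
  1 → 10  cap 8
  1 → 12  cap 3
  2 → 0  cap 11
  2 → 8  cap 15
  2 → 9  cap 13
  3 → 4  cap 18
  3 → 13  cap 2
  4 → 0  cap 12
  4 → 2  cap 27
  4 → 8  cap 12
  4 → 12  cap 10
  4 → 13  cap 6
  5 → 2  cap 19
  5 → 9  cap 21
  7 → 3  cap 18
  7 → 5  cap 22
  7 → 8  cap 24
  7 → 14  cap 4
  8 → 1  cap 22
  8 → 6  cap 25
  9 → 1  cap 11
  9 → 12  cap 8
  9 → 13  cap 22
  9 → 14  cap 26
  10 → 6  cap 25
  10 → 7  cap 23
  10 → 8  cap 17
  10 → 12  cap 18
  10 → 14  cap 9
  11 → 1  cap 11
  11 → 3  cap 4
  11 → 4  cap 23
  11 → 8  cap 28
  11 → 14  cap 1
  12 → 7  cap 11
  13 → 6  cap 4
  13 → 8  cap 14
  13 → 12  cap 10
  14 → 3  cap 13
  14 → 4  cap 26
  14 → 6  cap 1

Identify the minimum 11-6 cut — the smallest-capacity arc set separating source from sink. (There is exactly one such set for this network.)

Min-cut arcs: {(1,10), (8,6), (13,6), (14,6)} (total capacity 38)

augment #1: 11→8→6 push 25
augment #2: 11→14→6 push 1
augment #3: 11→1→10→6 push 8
augment #4: 11→3→13→6 push 2
augment #5: 11→4→13→6 push 2
max flow = 38; residual-reachable set from 11 gives S-side
cut edges (S→T): {(1,10), (8,6), (13,6), (14,6)} total cap 38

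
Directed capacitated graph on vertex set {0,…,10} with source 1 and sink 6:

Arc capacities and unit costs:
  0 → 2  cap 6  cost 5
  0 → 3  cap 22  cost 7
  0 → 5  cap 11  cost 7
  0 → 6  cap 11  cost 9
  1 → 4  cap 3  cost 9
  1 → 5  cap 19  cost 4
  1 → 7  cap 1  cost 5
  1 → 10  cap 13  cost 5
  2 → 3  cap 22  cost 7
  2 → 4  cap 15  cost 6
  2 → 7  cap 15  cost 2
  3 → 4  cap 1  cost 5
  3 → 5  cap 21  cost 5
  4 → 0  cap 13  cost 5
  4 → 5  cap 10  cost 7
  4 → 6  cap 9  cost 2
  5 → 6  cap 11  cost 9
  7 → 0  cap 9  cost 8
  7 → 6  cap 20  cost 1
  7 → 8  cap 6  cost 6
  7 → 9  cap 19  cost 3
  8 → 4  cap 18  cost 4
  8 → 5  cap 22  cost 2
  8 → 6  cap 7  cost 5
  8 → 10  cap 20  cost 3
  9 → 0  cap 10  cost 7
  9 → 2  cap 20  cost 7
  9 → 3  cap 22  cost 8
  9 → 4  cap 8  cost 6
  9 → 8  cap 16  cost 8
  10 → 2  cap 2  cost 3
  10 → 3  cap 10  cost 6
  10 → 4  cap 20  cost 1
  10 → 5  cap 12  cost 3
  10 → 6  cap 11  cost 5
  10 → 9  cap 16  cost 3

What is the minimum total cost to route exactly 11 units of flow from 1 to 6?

shortest-cost path #1: 1→7→6 push 1 @ unit cost 6 (adds 6)
shortest-cost path #2: 1→10→4→6 push 9 @ unit cost 8 (adds 72)
shortest-cost path #3: 1→10→6 push 1 @ unit cost 10 (adds 10)
total cost = 88

Minimum cost for 11 units: 88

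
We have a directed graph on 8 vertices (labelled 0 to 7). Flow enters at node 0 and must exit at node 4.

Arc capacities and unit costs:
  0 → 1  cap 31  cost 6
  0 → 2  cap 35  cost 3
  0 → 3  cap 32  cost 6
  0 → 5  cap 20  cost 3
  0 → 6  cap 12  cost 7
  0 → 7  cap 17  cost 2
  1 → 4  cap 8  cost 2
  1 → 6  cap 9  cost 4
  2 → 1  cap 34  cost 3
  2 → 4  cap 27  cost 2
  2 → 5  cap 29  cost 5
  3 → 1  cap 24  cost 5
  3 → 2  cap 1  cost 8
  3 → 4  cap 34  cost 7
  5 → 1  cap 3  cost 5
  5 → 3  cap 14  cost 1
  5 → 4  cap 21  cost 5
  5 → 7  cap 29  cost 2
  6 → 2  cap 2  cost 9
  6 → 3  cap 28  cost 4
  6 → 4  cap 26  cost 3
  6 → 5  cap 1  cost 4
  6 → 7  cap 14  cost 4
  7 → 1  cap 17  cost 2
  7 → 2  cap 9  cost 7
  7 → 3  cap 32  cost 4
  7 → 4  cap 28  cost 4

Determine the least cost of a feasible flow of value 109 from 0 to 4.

Minimum cost for 109 units: 906

shortest-cost path #1: 0→2→4 push 27 @ unit cost 5 (adds 135)
shortest-cost path #2: 0→7→4 push 17 @ unit cost 6 (adds 102)
shortest-cost path #3: 0→1→4 push 8 @ unit cost 8 (adds 64)
shortest-cost path #4: 0→5→4 push 20 @ unit cost 8 (adds 160)
shortest-cost path #5: 0→6→4 push 12 @ unit cost 10 (adds 120)
shortest-cost path #6: 0→3→4 push 25 @ unit cost 13 (adds 325)
total cost = 906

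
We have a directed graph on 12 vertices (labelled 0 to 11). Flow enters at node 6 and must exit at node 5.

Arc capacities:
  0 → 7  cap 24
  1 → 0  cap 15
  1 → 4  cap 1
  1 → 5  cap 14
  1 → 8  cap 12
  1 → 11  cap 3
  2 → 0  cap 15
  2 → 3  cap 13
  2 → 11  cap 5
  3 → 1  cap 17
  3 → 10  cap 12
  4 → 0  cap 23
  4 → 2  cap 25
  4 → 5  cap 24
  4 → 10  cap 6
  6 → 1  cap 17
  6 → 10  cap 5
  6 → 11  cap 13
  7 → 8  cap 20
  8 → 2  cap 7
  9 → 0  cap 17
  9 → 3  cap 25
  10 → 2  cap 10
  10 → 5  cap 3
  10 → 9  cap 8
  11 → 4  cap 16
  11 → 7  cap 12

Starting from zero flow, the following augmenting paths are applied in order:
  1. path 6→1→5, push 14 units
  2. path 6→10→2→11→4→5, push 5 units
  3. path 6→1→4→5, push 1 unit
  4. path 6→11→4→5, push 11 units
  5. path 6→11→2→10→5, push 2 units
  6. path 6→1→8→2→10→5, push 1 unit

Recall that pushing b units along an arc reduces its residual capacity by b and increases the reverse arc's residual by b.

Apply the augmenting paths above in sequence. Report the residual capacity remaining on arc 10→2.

Residual capacity of (10,2): 8

after path 1 (6→1→5, push 14): res(10,2)=10
after path 2 (6→10→2→11→4→5, push 5): res(10,2)=5
after path 3 (6→1→4→5, push 1): res(10,2)=5
after path 4 (6→11→4→5, push 11): res(10,2)=5
after path 5 (6→11→2→10→5, push 2): res(10,2)=7
after path 6 (6→1→8→2→10→5, push 1): res(10,2)=8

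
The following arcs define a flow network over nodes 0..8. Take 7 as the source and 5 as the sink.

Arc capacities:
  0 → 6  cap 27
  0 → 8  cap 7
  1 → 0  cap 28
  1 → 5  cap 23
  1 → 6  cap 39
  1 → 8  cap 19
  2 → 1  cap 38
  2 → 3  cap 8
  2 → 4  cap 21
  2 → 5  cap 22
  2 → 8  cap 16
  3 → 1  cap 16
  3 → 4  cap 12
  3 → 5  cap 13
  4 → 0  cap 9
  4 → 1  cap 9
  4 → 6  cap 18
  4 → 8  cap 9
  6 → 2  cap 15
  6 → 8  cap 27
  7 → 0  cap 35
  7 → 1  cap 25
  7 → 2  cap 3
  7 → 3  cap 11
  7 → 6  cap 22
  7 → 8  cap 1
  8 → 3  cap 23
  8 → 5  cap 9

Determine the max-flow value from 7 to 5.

Maximum flow value: 63

augment #1: 7→1→5 bottleneck 23, total now 23
augment #2: 7→2→5 bottleneck 3, total now 26
augment #3: 7→3→5 bottleneck 11, total now 37
augment #4: 7→8→5 bottleneck 1, total now 38
augment #5: 7→0→8→5 bottleneck 7, total now 45
augment #6: 7→1→8→5 bottleneck 1, total now 46
augment #7: 7→6→2→5 bottleneck 15, total now 61
augment #8: 7→1→8→3→5 bottleneck 1, total now 62
augment #9: 7→6→8→3→5 bottleneck 1, total now 63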